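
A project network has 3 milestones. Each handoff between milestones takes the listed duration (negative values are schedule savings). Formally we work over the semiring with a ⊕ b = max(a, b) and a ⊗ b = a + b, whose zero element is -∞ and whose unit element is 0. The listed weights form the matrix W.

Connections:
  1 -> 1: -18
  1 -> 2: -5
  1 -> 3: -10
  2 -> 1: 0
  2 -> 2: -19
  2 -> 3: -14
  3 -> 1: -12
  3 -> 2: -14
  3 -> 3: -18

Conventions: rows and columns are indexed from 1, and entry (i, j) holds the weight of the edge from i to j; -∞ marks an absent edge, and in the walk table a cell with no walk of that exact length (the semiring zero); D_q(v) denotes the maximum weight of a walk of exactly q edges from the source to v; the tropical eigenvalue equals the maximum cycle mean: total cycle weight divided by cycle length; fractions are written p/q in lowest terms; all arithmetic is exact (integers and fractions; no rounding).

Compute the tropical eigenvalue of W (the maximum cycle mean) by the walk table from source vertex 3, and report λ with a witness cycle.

q=0: [-∞, -∞, 0]
q=1: [-12, -14, -18]
q=2: [-14, -17, -22]
q=3: [-17, -19, -24]
Optimal cycle mean attained by: cycle 1->2->1, total (-5) + 0, length 2.
Answer: λ = -5/2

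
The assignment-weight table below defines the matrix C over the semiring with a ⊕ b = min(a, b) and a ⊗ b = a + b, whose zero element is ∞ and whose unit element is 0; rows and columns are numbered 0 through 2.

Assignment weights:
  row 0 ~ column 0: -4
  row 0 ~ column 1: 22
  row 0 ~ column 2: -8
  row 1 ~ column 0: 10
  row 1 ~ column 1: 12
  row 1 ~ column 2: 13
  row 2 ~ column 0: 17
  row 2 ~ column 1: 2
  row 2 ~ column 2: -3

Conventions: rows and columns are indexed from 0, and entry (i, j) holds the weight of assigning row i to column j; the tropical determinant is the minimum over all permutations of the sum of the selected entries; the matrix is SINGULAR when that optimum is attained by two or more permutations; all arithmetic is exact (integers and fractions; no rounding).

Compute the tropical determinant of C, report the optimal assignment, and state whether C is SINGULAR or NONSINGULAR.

σ = (0, 1, 2): (-4) + 12 + (-3) = 5
σ = (0, 2, 1): (-4) + 13 + 2 = 11
σ = (1, 0, 2): 22 + 10 + (-3) = 29
σ = (1, 2, 0): 22 + 13 + 17 = 52
σ = (2, 0, 1): (-8) + 10 + 2 = 4
σ = (2, 1, 0): (-8) + 12 + 17 = 21
Optimal value attained by: σ = (2, 0, 1).
Answer: det⊕(C) = 4; verdict: NONSINGULAR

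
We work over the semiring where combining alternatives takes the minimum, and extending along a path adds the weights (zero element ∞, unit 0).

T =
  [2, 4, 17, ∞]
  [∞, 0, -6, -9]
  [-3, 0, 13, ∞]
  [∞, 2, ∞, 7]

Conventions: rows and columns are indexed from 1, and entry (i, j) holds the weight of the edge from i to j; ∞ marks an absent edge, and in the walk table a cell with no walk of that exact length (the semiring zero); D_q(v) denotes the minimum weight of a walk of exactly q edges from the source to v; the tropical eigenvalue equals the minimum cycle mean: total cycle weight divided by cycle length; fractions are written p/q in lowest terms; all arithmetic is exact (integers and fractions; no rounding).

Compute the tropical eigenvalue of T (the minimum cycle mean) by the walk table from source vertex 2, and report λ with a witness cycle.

q=0: [∞, 0, ∞, ∞]
q=1: [∞, 0, -6, -9]
q=2: [-9, -7, -6, -9]
q=3: [-9, -7, -13, -16]
q=4: [-16, -14, -13, -16]
Optimal cycle mean attained by: cycle 2->4->2, total (-9) + 2, length 2.
Answer: λ = -7/2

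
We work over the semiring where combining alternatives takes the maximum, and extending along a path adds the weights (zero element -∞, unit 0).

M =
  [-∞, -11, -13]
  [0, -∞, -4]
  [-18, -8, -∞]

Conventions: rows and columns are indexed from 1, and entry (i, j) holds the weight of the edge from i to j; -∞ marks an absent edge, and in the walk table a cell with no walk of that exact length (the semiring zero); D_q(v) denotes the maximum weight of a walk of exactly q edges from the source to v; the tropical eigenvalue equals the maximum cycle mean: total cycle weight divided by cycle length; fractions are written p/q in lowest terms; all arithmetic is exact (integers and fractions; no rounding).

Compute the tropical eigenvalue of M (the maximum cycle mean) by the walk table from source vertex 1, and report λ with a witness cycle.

q=0: [0, -∞, -∞]
q=1: [-∞, -11, -13]
q=2: [-11, -21, -15]
q=3: [-21, -22, -24]
Optimal cycle mean attained by: cycle 1->2->1, total (-11) + 0, length 2.
Answer: λ = -11/2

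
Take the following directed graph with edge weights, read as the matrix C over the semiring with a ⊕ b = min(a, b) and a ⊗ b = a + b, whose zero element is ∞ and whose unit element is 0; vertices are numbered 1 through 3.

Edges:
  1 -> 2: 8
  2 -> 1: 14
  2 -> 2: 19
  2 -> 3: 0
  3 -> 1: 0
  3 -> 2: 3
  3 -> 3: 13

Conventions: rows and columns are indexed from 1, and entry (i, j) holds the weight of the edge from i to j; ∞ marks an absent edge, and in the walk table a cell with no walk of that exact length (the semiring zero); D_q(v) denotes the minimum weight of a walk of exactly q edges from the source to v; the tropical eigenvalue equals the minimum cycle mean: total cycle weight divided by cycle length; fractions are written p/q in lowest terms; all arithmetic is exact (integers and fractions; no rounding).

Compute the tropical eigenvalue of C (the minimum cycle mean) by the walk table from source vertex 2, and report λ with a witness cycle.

q=0: [∞, 0, ∞]
q=1: [14, 19, 0]
q=2: [0, 3, 13]
q=3: [13, 8, 3]
Optimal cycle mean attained by: cycle 2->3->2, total 0 + 3, length 2.
Answer: λ = 3/2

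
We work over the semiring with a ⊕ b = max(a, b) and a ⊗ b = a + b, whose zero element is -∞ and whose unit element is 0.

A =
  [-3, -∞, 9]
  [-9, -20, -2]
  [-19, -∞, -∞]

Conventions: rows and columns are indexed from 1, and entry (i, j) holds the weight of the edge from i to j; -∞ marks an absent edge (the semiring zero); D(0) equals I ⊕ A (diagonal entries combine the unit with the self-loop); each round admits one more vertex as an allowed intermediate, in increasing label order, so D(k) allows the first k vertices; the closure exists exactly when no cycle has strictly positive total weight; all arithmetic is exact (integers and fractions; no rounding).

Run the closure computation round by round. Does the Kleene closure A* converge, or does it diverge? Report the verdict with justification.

D(0):
  [0, -∞, 9]
  [-9, 0, -2]
  [-19, -∞, 0]
D(1):
  [0, -∞, 9]
  [-9, 0, 0]
  [-19, -∞, 0]
D(2):
  [0, -∞, 9]
  [-9, 0, 0]
  [-19, -∞, 0]
D(3):
  [0, -∞, 9]
  [-9, 0, 0]
  [-19, -∞, 0]
Key observation: every diagonal entry stays at the unit through all rounds, so no improving cycle exists.
Answer: CONVERGES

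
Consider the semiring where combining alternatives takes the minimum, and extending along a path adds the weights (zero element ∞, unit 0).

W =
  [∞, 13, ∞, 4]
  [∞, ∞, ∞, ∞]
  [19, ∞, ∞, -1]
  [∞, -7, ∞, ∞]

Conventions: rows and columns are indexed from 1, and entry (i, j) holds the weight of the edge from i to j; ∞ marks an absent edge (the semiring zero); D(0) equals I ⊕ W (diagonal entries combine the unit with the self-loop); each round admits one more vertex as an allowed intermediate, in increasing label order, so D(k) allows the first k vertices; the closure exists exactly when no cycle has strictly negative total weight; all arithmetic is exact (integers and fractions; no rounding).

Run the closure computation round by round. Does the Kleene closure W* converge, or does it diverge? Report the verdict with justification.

D(0):
  [0, 13, ∞, 4]
  [∞, 0, ∞, ∞]
  [19, ∞, 0, -1]
  [∞, -7, ∞, 0]
D(1):
  [0, 13, ∞, 4]
  [∞, 0, ∞, ∞]
  [19, 32, 0, -1]
  [∞, -7, ∞, 0]
D(2):
  [0, 13, ∞, 4]
  [∞, 0, ∞, ∞]
  [19, 32, 0, -1]
  [∞, -7, ∞, 0]
D(3):
  [0, 13, ∞, 4]
  [∞, 0, ∞, ∞]
  [19, 32, 0, -1]
  [∞, -7, ∞, 0]
D(4):
  [0, -3, ∞, 4]
  [∞, 0, ∞, ∞]
  [19, -8, 0, -1]
  [∞, -7, ∞, 0]
Key observation: every diagonal entry stays at the unit through all rounds, so no improving cycle exists.
Answer: CONVERGES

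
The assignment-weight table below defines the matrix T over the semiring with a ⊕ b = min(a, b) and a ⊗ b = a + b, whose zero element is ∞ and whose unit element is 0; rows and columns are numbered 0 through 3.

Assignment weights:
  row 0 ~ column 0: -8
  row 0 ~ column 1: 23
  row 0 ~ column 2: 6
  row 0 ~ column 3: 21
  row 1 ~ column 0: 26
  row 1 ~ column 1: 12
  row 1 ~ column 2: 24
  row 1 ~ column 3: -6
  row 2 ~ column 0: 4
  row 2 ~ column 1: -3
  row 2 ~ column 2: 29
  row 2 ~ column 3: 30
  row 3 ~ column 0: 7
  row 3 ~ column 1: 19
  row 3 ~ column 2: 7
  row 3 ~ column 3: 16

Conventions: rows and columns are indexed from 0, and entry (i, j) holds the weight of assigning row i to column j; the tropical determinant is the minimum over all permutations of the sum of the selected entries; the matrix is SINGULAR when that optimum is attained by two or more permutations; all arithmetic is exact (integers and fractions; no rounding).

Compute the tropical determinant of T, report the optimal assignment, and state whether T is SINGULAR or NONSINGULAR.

σ = (0, 1, 2, 3): (-8) + 12 + 29 + 16 = 49
σ = (0, 1, 3, 2): (-8) + 12 + 30 + 7 = 41
σ = (0, 2, 1, 3): (-8) + 24 + (-3) + 16 = 29
σ = (0, 2, 3, 1): (-8) + 24 + 30 + 19 = 65
σ = (0, 3, 1, 2): (-8) + (-6) + (-3) + 7 = -10
σ = (0, 3, 2, 1): (-8) + (-6) + 29 + 19 = 34
σ = (1, 0, 2, 3): 23 + 26 + 29 + 16 = 94
σ = (1, 0, 3, 2): 23 + 26 + 30 + 7 = 86
σ = (1, 2, 0, 3): 23 + 24 + 4 + 16 = 67
σ = (1, 2, 3, 0): 23 + 24 + 30 + 7 = 84
σ = (1, 3, 0, 2): 23 + (-6) + 4 + 7 = 28
σ = (1, 3, 2, 0): 23 + (-6) + 29 + 7 = 53
σ = (2, 0, 1, 3): 6 + 26 + (-3) + 16 = 45
σ = (2, 0, 3, 1): 6 + 26 + 30 + 19 = 81
σ = (2, 1, 0, 3): 6 + 12 + 4 + 16 = 38
σ = (2, 1, 3, 0): 6 + 12 + 30 + 7 = 55
σ = (2, 3, 0, 1): 6 + (-6) + 4 + 19 = 23
σ = (2, 3, 1, 0): 6 + (-6) + (-3) + 7 = 4
σ = (3, 0, 1, 2): 21 + 26 + (-3) + 7 = 51
σ = (3, 0, 2, 1): 21 + 26 + 29 + 19 = 95
σ = (3, 1, 0, 2): 21 + 12 + 4 + 7 = 44
σ = (3, 1, 2, 0): 21 + 12 + 29 + 7 = 69
σ = (3, 2, 0, 1): 21 + 24 + 4 + 19 = 68
σ = (3, 2, 1, 0): 21 + 24 + (-3) + 7 = 49
Optimal value attained by: σ = (0, 3, 1, 2).
Answer: det⊕(T) = -10; verdict: NONSINGULAR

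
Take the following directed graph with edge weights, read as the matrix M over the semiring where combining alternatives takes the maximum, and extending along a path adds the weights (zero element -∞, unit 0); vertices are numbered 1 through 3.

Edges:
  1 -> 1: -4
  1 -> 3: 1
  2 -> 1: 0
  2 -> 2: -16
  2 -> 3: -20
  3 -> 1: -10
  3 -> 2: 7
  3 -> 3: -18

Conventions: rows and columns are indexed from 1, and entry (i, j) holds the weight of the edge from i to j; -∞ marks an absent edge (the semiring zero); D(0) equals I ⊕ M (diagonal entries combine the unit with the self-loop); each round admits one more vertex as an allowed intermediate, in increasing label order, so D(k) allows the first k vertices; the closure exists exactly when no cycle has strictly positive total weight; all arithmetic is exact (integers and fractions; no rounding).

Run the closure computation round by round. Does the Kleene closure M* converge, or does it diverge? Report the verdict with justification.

D(0):
  [0, -∞, 1]
  [0, 0, -20]
  [-10, 7, 0]
D(1):
  [0, -∞, 1]
  [0, 0, 1]
  [-10, 7, 0]
Detection: at round 2, diagonal entry (3, 3) turns strictly positive.
Key observation: the cycle 3->2->1->3 has total weight 7 + 0 + 1, which is strictly positive.
Answer: DIVERGES — positive cycle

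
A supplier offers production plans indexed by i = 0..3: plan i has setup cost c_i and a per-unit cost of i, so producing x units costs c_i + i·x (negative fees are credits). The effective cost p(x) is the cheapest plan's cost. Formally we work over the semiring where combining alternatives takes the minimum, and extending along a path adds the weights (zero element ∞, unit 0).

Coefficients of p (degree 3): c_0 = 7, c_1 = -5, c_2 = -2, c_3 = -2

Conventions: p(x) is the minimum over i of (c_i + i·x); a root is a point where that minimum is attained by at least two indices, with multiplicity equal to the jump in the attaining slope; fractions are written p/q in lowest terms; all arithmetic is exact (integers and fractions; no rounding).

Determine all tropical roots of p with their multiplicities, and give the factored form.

hull edge (i=0, c=7) to (i=1, c=-5): slope -12, span 1
hull edge (i=1, c=-5) to (i=3, c=-2): slope 3/2, span 2
Factored form: p(x) = -2 ⊗ (x ⊕ (-3/2)) ⊗ (x ⊕ (-3/2)) ⊗ (x ⊕ 12)
Answer: roots = -3/2 (mult 2), 12 (mult 1)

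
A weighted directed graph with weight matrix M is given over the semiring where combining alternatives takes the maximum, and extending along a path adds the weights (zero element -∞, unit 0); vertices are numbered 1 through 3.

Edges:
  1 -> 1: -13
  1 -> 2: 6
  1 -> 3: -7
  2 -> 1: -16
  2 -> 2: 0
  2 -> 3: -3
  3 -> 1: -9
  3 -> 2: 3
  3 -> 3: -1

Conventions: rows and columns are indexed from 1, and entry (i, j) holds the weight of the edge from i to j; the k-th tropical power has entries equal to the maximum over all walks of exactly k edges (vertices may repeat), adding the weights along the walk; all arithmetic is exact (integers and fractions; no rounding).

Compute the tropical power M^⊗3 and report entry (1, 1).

M^⊗2:
  [-10, 6, 3]
  [-12, 0, -3]
  [-10, 3, 0]
M^⊗3:
  [-6, 6, 3]
  [-12, 0, -3]
  [-9, 3, 0]
Key observation: the optimum is the walk 1->2->3->1, with weight 6 + (-3) + (-9) = -6.
Optimal value attained by: walk 1->2->3->1.
Answer: (M^⊗3)[1][1] = -6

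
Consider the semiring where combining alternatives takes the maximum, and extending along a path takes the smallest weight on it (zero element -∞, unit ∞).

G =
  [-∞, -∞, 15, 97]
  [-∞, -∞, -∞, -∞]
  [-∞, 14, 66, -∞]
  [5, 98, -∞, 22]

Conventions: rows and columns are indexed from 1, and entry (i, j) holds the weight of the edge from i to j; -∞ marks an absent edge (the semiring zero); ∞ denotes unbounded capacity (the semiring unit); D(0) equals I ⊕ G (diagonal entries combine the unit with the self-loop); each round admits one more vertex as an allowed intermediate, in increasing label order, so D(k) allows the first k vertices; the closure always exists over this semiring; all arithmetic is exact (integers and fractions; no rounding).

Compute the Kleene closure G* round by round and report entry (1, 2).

D(0):
  [∞, -∞, 15, 97]
  [-∞, ∞, -∞, -∞]
  [-∞, 14, ∞, -∞]
  [5, 98, -∞, ∞]
D(1):
  [∞, -∞, 15, 97]
  [-∞, ∞, -∞, -∞]
  [-∞, 14, ∞, -∞]
  [5, 98, 5, ∞]
D(2):
  [∞, -∞, 15, 97]
  [-∞, ∞, -∞, -∞]
  [-∞, 14, ∞, -∞]
  [5, 98, 5, ∞]
D(3):
  [∞, 14, 15, 97]
  [-∞, ∞, -∞, -∞]
  [-∞, 14, ∞, -∞]
  [5, 98, 5, ∞]
D(4):
  [∞, 97, 15, 97]
  [-∞, ∞, -∞, -∞]
  [-∞, 14, ∞, -∞]
  [5, 98, 5, ∞]
Answer: G*[1][2] = 97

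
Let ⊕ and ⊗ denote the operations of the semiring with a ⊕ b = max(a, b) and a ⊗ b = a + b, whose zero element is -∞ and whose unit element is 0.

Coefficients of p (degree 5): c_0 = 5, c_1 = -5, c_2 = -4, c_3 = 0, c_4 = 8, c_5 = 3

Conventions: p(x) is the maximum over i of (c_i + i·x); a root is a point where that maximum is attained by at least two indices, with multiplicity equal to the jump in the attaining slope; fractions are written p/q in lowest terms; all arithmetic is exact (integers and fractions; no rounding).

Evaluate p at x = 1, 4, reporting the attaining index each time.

p(1) = max(5+0·1=5, -5+1·1=-4, -4+2·1=-2, 0+3·1=3, 8+4·1=12, 3+5·1=8) = 12 (attained by i=4)
p(4) = max(5+0·4=5, -5+1·4=-1, -4+2·4=4, 0+3·4=12, 8+4·4=24, 3+5·4=23) = 24 (attained by i=4)
Answer: p(1) = 12; p(4) = 24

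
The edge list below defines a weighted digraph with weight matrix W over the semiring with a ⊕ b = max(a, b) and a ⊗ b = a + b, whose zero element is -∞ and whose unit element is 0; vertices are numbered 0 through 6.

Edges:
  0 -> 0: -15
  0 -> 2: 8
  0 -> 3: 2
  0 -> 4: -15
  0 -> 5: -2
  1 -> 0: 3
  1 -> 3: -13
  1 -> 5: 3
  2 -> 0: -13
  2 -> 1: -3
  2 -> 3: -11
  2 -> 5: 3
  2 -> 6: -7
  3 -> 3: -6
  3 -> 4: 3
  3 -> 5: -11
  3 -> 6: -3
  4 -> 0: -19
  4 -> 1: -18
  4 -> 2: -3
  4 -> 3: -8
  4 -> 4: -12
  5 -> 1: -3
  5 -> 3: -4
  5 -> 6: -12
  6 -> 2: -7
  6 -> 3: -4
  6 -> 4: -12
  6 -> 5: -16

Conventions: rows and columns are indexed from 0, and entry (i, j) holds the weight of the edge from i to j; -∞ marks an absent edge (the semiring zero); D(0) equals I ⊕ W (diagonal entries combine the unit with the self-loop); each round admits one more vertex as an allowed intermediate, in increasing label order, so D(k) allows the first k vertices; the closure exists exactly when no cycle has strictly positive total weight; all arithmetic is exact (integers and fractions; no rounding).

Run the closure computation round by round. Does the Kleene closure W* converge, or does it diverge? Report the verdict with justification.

D(0):
  [0, -∞, 8, 2, -15, -2, -∞]
  [3, 0, -∞, -13, -∞, 3, -∞]
  [-13, -3, 0, -11, -∞, 3, -7]
  [-∞, -∞, -∞, 0, 3, -11, -3]
  [-19, -18, -3, -8, 0, -∞, -∞]
  [-∞, -3, -∞, -4, -∞, 0, -12]
  [-∞, -∞, -7, -4, -12, -16, 0]
D(1):
  [0, -∞, 8, 2, -15, -2, -∞]
  [3, 0, 11, 5, -12, 3, -∞]
  [-13, -3, 0, -11, -28, 3, -7]
  [-∞, -∞, -∞, 0, 3, -11, -3]
  [-19, -18, -3, -8, 0, -21, -∞]
  [-∞, -3, -∞, -4, -∞, 0, -12]
  [-∞, -∞, -7, -4, -12, -16, 0]
Detection: at round 2, diagonal entry (2, 2) turns strictly positive.
Key observation: the cycle 2->1->0->2 has total weight (-3) + 3 + 8, which is strictly positive.
Answer: DIVERGES — positive cycle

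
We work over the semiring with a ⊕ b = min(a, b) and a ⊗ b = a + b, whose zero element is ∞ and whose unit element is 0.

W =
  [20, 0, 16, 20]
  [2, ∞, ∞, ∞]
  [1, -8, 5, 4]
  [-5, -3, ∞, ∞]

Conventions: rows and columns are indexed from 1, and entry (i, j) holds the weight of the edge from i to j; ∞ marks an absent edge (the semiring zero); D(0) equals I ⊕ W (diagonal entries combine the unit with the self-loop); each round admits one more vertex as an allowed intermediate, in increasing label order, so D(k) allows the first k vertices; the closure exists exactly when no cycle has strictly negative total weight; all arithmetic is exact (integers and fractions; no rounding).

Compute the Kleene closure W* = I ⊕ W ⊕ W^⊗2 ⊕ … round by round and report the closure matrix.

D(0):
  [0, 0, 16, 20]
  [2, 0, ∞, ∞]
  [1, -8, 0, 4]
  [-5, -3, ∞, 0]
D(1):
  [0, 0, 16, 20]
  [2, 0, 18, 22]
  [1, -8, 0, 4]
  [-5, -5, 11, 0]
D(2):
  [0, 0, 16, 20]
  [2, 0, 18, 22]
  [-6, -8, 0, 4]
  [-5, -5, 11, 0]
D(3):
  [0, 0, 16, 20]
  [2, 0, 18, 22]
  [-6, -8, 0, 4]
  [-5, -5, 11, 0]
D(4):
  [0, 0, 16, 20]
  [2, 0, 18, 22]
  [-6, -8, 0, 4]
  [-5, -5, 11, 0]
Answer: W* = [[0, 0, 16, 20], [2, 0, 18, 22], [-6, -8, 0, 4], [-5, -5, 11, 0]]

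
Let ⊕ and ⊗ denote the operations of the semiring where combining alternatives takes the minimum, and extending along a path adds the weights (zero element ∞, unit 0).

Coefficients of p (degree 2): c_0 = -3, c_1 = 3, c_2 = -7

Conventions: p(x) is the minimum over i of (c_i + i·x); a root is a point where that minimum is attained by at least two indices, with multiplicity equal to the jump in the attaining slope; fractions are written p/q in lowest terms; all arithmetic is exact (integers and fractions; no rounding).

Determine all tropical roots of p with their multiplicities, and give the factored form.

hull edge (i=0, c=-3) to (i=2, c=-7): slope -2, span 2
Factored form: p(x) = -7 ⊗ (x ⊕ 2) ⊗ (x ⊕ 2)
Answer: roots = 2 (mult 2)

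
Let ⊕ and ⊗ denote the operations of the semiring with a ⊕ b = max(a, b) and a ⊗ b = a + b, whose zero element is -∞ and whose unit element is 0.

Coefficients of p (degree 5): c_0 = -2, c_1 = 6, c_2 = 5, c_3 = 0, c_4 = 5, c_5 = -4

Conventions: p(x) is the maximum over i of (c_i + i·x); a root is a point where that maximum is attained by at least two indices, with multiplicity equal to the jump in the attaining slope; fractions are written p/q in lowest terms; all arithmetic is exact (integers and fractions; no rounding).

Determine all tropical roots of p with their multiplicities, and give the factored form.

hull edge (i=0, c=-2) to (i=1, c=6): slope 8, span 1
hull edge (i=1, c=6) to (i=4, c=5): slope -1/3, span 3
hull edge (i=4, c=5) to (i=5, c=-4): slope -9, span 1
Factored form: p(x) = -4 ⊗ (x ⊕ (-8)) ⊗ (x ⊕ 1/3) ⊗ (x ⊕ 1/3) ⊗ (x ⊕ 1/3) ⊗ (x ⊕ 9)
Answer: roots = -8 (mult 1), 1/3 (mult 3), 9 (mult 1)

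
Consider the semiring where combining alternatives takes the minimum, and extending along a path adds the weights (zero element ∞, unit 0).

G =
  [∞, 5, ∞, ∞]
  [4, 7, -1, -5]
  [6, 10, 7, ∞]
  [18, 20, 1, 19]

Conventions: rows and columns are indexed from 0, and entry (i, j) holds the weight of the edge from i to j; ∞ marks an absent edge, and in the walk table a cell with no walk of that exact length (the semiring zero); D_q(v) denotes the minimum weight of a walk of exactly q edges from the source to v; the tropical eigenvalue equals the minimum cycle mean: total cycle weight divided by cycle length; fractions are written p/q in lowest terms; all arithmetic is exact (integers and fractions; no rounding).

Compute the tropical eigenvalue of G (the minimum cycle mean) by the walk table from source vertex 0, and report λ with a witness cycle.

q=0: [0, ∞, ∞, ∞]
q=1: [∞, 5, ∞, ∞]
q=2: [9, 12, 4, 0]
q=3: [10, 14, 1, 7]
q=4: [7, 11, 8, 9]
Optimal cycle mean attained by: cycle 0->1->3->2->0, total 5 + (-5) + 1 + 6, length 4.
Answer: λ = 7/4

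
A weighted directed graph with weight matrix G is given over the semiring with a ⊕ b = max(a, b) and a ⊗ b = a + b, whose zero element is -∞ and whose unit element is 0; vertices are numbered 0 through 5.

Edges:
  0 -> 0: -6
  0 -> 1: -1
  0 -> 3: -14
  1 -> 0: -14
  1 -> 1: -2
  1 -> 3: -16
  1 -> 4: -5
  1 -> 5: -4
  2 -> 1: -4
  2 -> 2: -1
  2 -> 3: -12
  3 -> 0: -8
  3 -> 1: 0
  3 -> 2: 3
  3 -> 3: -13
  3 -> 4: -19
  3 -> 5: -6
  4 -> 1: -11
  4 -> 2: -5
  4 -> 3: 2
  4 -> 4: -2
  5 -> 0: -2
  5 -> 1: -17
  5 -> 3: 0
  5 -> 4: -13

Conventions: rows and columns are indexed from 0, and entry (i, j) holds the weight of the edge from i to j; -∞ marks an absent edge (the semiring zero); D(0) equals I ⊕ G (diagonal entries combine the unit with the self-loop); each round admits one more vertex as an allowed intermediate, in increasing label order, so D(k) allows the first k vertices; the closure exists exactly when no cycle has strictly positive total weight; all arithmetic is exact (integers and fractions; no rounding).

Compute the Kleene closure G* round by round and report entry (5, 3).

D(0):
  [0, -1, -∞, -14, -∞, -∞]
  [-14, 0, -∞, -16, -5, -4]
  [-∞, -4, 0, -12, -∞, -∞]
  [-8, 0, 3, 0, -19, -6]
  [-∞, -11, -5, 2, 0, -∞]
  [-2, -17, -∞, 0, -13, 0]
D(1):
  [0, -1, -∞, -14, -∞, -∞]
  [-14, 0, -∞, -16, -5, -4]
  [-∞, -4, 0, -12, -∞, -∞]
  [-8, 0, 3, 0, -19, -6]
  [-∞, -11, -5, 2, 0, -∞]
  [-2, -3, -∞, 0, -13, 0]
D(2):
  [0, -1, -∞, -14, -6, -5]
  [-14, 0, -∞, -16, -5, -4]
  [-18, -4, 0, -12, -9, -8]
  [-8, 0, 3, 0, -5, -4]
  [-25, -11, -5, 2, 0, -15]
  [-2, -3, -∞, 0, -8, 0]
D(3):
  [0, -1, -∞, -14, -6, -5]
  [-14, 0, -∞, -16, -5, -4]
  [-18, -4, 0, -12, -9, -8]
  [-8, 0, 3, 0, -5, -4]
  [-23, -9, -5, 2, 0, -13]
  [-2, -3, -∞, 0, -8, 0]
D(4):
  [0, -1, -11, -14, -6, -5]
  [-14, 0, -13, -16, -5, -4]
  [-18, -4, 0, -12, -9, -8]
  [-8, 0, 3, 0, -5, -4]
  [-6, 2, 5, 2, 0, -2]
  [-2, 0, 3, 0, -5, 0]
D(5):
  [0, -1, -1, -4, -6, -5]
  [-11, 0, 0, -3, -5, -4]
  [-15, -4, 0, -7, -9, -8]
  [-8, 0, 3, 0, -5, -4]
  [-6, 2, 5, 2, 0, -2]
  [-2, 0, 3, 0, -5, 0]
D(6):
  [0, -1, -1, -4, -6, -5]
  [-6, 0, 0, -3, -5, -4]
  [-10, -4, 0, -7, -9, -8]
  [-6, 0, 3, 0, -5, -4]
  [-4, 2, 5, 2, 0, -2]
  [-2, 0, 3, 0, -5, 0]
Answer: G*[5][3] = 0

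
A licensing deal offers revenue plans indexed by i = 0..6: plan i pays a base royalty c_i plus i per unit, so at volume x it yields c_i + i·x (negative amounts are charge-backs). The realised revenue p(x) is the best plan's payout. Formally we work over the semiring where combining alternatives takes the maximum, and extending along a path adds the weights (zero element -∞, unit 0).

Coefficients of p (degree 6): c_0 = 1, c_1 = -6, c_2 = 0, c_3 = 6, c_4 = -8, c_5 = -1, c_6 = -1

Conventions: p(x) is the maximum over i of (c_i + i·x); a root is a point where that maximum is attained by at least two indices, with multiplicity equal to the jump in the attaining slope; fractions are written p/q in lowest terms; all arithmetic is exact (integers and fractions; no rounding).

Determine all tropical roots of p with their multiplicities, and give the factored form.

hull edge (i=0, c=1) to (i=3, c=6): slope 5/3, span 3
hull edge (i=3, c=6) to (i=6, c=-1): slope -7/3, span 3
Factored form: p(x) = -1 ⊗ (x ⊕ (-5/3)) ⊗ (x ⊕ (-5/3)) ⊗ (x ⊕ (-5/3)) ⊗ (x ⊕ 7/3) ⊗ (x ⊕ 7/3) ⊗ (x ⊕ 7/3)
Answer: roots = -5/3 (mult 3), 7/3 (mult 3)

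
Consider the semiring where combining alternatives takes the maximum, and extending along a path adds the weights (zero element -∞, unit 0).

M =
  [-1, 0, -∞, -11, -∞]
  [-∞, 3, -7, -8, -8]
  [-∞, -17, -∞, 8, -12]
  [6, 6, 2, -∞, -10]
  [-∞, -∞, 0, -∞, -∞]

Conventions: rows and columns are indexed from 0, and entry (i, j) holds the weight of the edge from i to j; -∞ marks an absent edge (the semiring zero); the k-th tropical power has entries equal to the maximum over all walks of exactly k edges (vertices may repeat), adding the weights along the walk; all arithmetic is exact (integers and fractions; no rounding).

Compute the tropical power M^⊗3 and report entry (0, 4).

M^⊗2:
  [-2, 3, -7, -8, -8]
  [-2, 6, -4, 1, -5]
  [14, 14, 10, -25, -2]
  [5, 9, -1, 10, -2]
  [-∞, -17, -∞, 8, -12]
M^⊗3:
  [-2, 6, -4, 1, -5]
  [7, 9, 3, 4, -2]
  [13, 17, 7, 18, 6]
  [16, 16, 12, 7, 1]
  [14, 14, 10, -25, -2]
Key observation: the optimum is the walk 0->1->1->4, with weight 0 + 3 + (-8) = -5.
Optimal value attained by: walk 0->1->1->4.
Answer: (M^⊗3)[0][4] = -5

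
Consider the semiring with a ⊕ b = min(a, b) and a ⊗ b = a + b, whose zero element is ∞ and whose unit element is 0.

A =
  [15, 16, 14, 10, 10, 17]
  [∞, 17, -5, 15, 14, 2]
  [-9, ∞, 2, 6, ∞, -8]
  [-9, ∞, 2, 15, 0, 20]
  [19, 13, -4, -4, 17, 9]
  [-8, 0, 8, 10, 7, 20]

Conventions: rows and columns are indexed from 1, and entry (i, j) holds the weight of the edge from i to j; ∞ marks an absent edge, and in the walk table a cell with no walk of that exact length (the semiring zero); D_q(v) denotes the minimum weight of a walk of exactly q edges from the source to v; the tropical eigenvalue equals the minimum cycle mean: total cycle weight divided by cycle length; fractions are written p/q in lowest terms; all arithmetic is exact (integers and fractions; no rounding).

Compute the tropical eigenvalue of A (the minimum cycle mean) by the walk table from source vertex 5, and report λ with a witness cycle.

q=0: [∞, ∞, ∞, ∞, 0, ∞]
q=1: [19, 13, -4, -4, 17, 9]
q=2: [-13, 9, -2, 2, -4, -12]
q=3: [-20, -12, -8, -8, -5, -10]
q=4: [-18, -10, -17, -10, -10, -16]
q=5: [-26, -16, -15, -14, -10, -25]
q=6: [-33, -25, -21, -16, -18, -23]
Optimal cycle mean attained by: cycle 2->3->6->2, total (-5) + (-8) + 0, length 3.
Answer: λ = -13/3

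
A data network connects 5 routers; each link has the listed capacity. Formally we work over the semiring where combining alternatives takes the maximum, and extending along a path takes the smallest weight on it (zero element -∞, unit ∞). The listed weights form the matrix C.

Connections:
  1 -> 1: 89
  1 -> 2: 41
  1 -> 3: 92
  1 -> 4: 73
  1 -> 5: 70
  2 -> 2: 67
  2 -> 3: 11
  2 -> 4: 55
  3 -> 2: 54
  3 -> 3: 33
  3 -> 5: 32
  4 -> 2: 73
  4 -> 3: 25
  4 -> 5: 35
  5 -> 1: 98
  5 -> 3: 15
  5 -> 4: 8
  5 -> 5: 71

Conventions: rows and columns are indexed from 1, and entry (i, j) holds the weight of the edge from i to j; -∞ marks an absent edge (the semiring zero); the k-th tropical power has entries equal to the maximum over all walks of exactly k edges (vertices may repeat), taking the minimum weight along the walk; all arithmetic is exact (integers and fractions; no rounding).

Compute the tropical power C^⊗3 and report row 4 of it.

C^⊗2:
  [89, 73, 89, 73, 70]
  [-∞, 67, 25, 55, 35]
  [32, 54, 33, 54, 32]
  [35, 67, 25, 55, 35]
  [89, 41, 92, 73, 71]
C^⊗3:
  [89, 73, 89, 73, 70]
  [35, 67, 25, 55, 35]
  [32, 54, 33, 54, 35]
  [35, 67, 35, 55, 35]
  [89, 73, 89, 73, 71]
Answer: row 4 of C^⊗3 = [35, 67, 35, 55, 35]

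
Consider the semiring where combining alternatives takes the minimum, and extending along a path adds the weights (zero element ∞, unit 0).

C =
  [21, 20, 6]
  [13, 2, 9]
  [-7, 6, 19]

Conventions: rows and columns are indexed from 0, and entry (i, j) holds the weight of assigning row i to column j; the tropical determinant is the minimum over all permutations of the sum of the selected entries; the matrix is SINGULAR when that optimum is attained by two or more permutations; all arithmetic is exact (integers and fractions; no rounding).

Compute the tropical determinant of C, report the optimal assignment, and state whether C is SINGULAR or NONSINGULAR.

σ = (0, 1, 2): 21 + 2 + 19 = 42
σ = (0, 2, 1): 21 + 9 + 6 = 36
σ = (1, 0, 2): 20 + 13 + 19 = 52
σ = (1, 2, 0): 20 + 9 + (-7) = 22
σ = (2, 0, 1): 6 + 13 + 6 = 25
σ = (2, 1, 0): 6 + 2 + (-7) = 1
Optimal value attained by: σ = (2, 1, 0).
Answer: det⊕(C) = 1; verdict: NONSINGULAR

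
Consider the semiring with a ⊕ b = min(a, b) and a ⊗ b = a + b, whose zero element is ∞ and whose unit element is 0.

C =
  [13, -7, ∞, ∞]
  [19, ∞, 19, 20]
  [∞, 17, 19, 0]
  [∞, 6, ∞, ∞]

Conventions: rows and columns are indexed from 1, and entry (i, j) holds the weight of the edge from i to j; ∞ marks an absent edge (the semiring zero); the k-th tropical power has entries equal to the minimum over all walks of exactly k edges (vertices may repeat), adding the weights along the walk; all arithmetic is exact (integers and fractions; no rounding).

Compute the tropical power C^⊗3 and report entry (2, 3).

C^⊗2:
  [12, 6, 12, 13]
  [32, 12, 38, 19]
  [36, 6, 36, 19]
  [25, ∞, 25, 26]
C^⊗3:
  [25, 5, 25, 12]
  [31, 25, 31, 32]
  [25, 25, 25, 26]
  [38, 18, 44, 25]
Key observation: the optimum is the walk 2->1->2->3, with weight 19 + (-7) + 19 = 31.
Optimal value attained by: walk 2->1->2->3.
Answer: (C^⊗3)[2][3] = 31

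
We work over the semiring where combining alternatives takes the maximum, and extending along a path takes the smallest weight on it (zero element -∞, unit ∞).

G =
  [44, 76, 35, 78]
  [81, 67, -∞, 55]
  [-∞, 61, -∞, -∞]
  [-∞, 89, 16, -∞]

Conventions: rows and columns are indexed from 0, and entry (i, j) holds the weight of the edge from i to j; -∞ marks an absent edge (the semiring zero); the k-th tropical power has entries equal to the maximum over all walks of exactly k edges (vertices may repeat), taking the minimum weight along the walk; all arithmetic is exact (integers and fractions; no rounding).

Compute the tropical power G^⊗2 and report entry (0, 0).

G^⊗2:
  [76, 78, 35, 55]
  [67, 76, 35, 78]
  [61, 61, -∞, 55]
  [81, 67, -∞, 55]
Key observation: the optimum is the walk 0->1->0, with weight 76 min 81 = 76.
Optimal value attained by: walk 0->1->0.
Answer: (G^⊗2)[0][0] = 76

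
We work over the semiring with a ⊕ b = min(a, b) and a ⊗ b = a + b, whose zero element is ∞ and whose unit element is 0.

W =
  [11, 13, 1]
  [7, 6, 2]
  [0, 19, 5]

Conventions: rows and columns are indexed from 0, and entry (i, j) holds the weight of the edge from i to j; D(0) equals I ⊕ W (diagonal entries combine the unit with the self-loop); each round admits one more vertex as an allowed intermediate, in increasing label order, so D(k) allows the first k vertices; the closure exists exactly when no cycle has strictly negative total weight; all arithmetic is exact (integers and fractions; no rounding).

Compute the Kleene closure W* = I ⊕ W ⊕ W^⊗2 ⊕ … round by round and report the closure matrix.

D(0):
  [0, 13, 1]
  [7, 0, 2]
  [0, 19, 0]
D(1):
  [0, 13, 1]
  [7, 0, 2]
  [0, 13, 0]
D(2):
  [0, 13, 1]
  [7, 0, 2]
  [0, 13, 0]
D(3):
  [0, 13, 1]
  [2, 0, 2]
  [0, 13, 0]
Answer: W* = [[0, 13, 1], [2, 0, 2], [0, 13, 0]]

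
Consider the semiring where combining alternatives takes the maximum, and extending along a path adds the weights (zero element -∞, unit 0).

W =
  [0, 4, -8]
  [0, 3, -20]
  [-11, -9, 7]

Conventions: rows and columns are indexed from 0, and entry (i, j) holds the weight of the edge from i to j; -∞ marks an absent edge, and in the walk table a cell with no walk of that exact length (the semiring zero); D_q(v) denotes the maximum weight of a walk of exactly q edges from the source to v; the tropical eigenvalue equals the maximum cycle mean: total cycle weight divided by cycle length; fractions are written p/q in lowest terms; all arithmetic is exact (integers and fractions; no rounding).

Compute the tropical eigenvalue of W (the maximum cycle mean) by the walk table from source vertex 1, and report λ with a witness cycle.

q=0: [-∞, 0, -∞]
q=1: [0, 3, -20]
q=2: [3, 6, -8]
q=3: [6, 9, -1]
Optimal cycle mean attained by: cycle 2->2, total 7, length 1.
Answer: λ = 7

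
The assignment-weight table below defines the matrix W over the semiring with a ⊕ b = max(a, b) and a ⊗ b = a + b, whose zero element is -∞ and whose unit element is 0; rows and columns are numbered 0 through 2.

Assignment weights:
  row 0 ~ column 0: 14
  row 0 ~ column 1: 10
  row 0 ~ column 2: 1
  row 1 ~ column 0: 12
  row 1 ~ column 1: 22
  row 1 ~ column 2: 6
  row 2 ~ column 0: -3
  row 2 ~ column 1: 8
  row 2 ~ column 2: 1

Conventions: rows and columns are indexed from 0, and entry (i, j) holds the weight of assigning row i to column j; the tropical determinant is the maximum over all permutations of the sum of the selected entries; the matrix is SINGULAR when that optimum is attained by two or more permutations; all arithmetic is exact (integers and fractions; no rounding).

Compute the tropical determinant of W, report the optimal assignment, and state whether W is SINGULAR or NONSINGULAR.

σ = (0, 1, 2): 14 + 22 + 1 = 37
σ = (0, 2, 1): 14 + 6 + 8 = 28
σ = (1, 0, 2): 10 + 12 + 1 = 23
σ = (1, 2, 0): 10 + 6 + (-3) = 13
σ = (2, 0, 1): 1 + 12 + 8 = 21
σ = (2, 1, 0): 1 + 22 + (-3) = 20
Optimal value attained by: σ = (0, 1, 2).
Answer: det⊕(W) = 37; verdict: NONSINGULAR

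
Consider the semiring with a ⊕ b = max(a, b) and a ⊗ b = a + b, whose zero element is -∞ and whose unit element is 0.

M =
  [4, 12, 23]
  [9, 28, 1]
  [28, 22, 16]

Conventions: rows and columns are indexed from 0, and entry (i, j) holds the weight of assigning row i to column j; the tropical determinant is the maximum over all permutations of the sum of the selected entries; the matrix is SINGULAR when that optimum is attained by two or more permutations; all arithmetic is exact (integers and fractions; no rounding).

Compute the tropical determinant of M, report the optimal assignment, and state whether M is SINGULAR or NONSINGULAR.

σ = (0, 1, 2): 4 + 28 + 16 = 48
σ = (0, 2, 1): 4 + 1 + 22 = 27
σ = (1, 0, 2): 12 + 9 + 16 = 37
σ = (1, 2, 0): 12 + 1 + 28 = 41
σ = (2, 0, 1): 23 + 9 + 22 = 54
σ = (2, 1, 0): 23 + 28 + 28 = 79
Optimal value attained by: σ = (2, 1, 0).
Answer: det⊕(M) = 79; verdict: NONSINGULAR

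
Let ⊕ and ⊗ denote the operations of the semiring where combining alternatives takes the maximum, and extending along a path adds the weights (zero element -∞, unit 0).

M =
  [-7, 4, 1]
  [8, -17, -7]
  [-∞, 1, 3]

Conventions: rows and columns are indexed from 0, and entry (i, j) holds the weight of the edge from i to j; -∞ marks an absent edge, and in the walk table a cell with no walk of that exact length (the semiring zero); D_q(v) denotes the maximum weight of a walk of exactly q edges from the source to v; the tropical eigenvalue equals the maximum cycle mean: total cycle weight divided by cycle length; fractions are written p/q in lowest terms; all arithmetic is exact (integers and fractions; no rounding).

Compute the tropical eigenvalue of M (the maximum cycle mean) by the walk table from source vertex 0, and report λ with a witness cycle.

q=0: [0, -∞, -∞]
q=1: [-7, 4, 1]
q=2: [12, 2, 4]
q=3: [10, 16, 13]
Optimal cycle mean attained by: cycle 0->1->0, total 4 + 8, length 2.
Answer: λ = 6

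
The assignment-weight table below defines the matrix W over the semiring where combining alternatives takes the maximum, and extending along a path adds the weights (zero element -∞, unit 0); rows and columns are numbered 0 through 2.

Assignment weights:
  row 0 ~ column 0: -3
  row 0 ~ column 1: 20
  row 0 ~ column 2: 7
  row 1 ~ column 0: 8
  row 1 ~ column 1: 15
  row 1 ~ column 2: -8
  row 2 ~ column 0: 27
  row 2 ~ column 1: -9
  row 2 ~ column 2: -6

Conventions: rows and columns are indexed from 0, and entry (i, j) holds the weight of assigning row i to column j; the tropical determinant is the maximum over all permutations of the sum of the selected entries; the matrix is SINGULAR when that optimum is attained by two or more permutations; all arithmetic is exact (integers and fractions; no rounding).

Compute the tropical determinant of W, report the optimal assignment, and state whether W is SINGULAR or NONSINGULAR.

σ = (0, 1, 2): (-3) + 15 + (-6) = 6
σ = (0, 2, 1): (-3) + (-8) + (-9) = -20
σ = (1, 0, 2): 20 + 8 + (-6) = 22
σ = (1, 2, 0): 20 + (-8) + 27 = 39
σ = (2, 0, 1): 7 + 8 + (-9) = 6
σ = (2, 1, 0): 7 + 15 + 27 = 49
Optimal value attained by: σ = (2, 1, 0).
Answer: det⊕(W) = 49; verdict: NONSINGULAR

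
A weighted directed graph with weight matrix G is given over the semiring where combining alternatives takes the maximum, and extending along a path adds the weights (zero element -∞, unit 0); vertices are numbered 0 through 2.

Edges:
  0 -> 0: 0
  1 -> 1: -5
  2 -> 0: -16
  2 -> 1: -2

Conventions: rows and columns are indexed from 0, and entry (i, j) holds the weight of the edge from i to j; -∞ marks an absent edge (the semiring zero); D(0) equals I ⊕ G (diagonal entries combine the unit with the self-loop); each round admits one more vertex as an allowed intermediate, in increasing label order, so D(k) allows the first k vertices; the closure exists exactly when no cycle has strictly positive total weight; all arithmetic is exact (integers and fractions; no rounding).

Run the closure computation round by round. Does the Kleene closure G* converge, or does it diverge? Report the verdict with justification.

D(0):
  [0, -∞, -∞]
  [-∞, 0, -∞]
  [-16, -2, 0]
D(1):
  [0, -∞, -∞]
  [-∞, 0, -∞]
  [-16, -2, 0]
D(2):
  [0, -∞, -∞]
  [-∞, 0, -∞]
  [-16, -2, 0]
D(3):
  [0, -∞, -∞]
  [-∞, 0, -∞]
  [-16, -2, 0]
Key observation: every diagonal entry stays at the unit through all rounds, so no improving cycle exists.
Answer: CONVERGES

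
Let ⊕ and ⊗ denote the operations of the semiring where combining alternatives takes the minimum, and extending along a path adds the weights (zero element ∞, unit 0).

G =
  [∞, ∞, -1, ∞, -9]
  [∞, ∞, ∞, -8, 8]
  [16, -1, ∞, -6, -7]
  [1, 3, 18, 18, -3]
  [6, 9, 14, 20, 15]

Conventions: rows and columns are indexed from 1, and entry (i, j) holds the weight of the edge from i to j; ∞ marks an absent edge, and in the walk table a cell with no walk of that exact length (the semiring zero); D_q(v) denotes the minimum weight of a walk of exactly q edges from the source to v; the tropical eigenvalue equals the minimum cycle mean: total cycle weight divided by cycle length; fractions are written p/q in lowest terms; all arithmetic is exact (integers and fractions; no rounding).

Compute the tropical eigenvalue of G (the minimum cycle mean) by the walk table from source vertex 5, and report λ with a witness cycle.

q=0: [∞, ∞, ∞, ∞, 0]
q=1: [6, 9, 14, 20, 15]
q=2: [21, 13, 5, 1, -3]
q=3: [2, 4, 11, -1, -2]
q=4: [0, 2, 1, -4, -7]
q=5: [-3, -1, -1, -6, -9]
Optimal cycle mean attained by: cycle 2->4->2, total (-8) + 3, length 2.
Answer: λ = -5/2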